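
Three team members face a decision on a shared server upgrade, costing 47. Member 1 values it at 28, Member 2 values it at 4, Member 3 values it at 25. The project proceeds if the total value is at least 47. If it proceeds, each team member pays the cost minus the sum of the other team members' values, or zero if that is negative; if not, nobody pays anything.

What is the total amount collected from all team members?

Total value 57 ≥ cost 47, so it is built.
Member 1: others sum to 29; max(0, 47 - 29) = 18.
Member 2: others sum to 53; max(0, 47 - 53) = 0.
Member 3: others sum to 32; max(0, 47 - 32) = 15.
Total collected = 18 + 0 + 15 = 33.

33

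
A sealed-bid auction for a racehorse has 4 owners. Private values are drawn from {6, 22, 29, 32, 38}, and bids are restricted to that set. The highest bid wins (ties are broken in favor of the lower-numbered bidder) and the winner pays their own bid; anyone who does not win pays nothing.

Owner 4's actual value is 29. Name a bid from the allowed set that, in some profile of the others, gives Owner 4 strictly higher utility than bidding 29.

Suppose Owner 1 bids 6, Owner 2 bids 6 and Owner 3 bids 6.
Bid 29: wins, pays 29, utility 29 - 29 = 0.
Bid 22: wins, pays 22, utility 29 - 22 = 7.
So bidding 22 beats truth here (7 > 0).

22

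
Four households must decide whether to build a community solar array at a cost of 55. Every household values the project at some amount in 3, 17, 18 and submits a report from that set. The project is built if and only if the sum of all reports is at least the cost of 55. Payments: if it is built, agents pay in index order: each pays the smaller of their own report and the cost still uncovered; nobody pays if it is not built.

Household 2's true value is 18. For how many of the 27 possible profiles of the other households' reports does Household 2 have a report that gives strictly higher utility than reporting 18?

Others report (3, 17, 18): truth gives 0; report 17 gives 1 > 0. Violating.
Others report (3, 18, 17): truth gives 0; report 17 gives 1 > 0. Violating.
Others report (3, 18, 18): truth gives 0; report 17 gives 1 > 0. Violating.
Others report (17, 3, 18): truth gives 0; report 17 gives 1 > 0. Violating.
Others report (3, 3, 3): truth gives 0; no alternative beats it.
Others report (3, 3, 17): truth gives 0; no alternative beats it.
(Checking all 27 profiles: 17 have a profitable deviation, 10 do not.)

17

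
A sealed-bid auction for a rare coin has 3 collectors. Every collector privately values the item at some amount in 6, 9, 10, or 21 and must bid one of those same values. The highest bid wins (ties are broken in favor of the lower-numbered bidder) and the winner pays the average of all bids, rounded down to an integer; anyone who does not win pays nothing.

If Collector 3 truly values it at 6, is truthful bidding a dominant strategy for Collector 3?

Yes

Check each profile of the others' bids and compare truth against every alternative bid.
Others bid (6, 6): truth gives 0, best alternative gives -1.
Others bid (6, 9): truth gives 0, best alternative gives 0.
Others bid (6, 10): truth gives 0, best alternative gives 0.
Others bid (6, 21): truth gives 0, best alternative gives 0.
Others bid (9, 6): truth gives 0, best alternative gives 0.
Others bid (9, 9): truth gives 0, best alternative gives 0.
(Remaining 10 profiles checked similarly; truth is weakly best in each.)
In every case the truthful bid is at least as good as any alternative, so it is a dominant strategy.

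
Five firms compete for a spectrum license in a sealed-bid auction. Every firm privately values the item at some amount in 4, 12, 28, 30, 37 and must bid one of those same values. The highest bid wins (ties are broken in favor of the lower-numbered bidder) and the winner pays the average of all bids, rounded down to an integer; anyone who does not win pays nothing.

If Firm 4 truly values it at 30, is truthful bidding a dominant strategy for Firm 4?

Consider the case where Firm 1 bids 4, Firm 2 bids 4, Firm 3 bids 4 and Firm 5 bids 4.
Truthful bid 30: wins, pays 9, utility 30 - 9 = 21.
Bid 12 instead: wins, pays 5, utility 30 - 5 = 25.
Since 25 > 21, bidding 12 is strictly better here, so truthful bidding is not dominant.

No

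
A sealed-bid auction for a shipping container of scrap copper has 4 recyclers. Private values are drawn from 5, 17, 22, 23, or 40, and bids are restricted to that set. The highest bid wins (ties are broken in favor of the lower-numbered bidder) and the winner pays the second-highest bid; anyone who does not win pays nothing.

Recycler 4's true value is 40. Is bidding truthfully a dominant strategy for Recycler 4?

Yes

Check each profile of the others' bids and compare truth against every alternative bid.
Others bid (5, 5, 23): truth gives 17, best alternative gives 0.
Others bid (5, 17, 23): truth gives 17, best alternative gives 0.
Others bid (5, 22, 23): truth gives 17, best alternative gives 0.
Others bid (5, 23, 5): truth gives 17, best alternative gives 0.
Others bid (5, 23, 17): truth gives 17, best alternative gives 0.
Others bid (5, 23, 22): truth gives 17, best alternative gives 0.
(Remaining 119 profiles checked similarly; truth is weakly best in each.)
In every case the truthful bid is at least as good as any alternative, so it is a dominant strategy.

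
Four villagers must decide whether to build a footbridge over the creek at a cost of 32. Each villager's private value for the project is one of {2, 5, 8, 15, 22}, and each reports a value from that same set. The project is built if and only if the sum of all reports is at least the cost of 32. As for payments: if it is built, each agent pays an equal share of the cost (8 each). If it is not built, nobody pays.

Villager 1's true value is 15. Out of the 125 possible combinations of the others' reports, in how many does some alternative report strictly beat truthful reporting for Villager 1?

Others report (2, 2, 8): truth gives 0; report 22 gives 7 > 0. Violating.
Others report (2, 5, 5): truth gives 0; report 22 gives 7 > 0. Violating.
Others report (2, 5, 8): truth gives 0; report 22 gives 7 > 0. Violating.
Others report (2, 8, 2): truth gives 0; report 22 gives 7 > 0. Violating.
Others report (2, 2, 2): truth gives 0; no alternative beats it.
Others report (2, 2, 5): truth gives 0; no alternative beats it.
(Checking all 125 profiles: 13 have a profitable deviation, 112 do not.)

13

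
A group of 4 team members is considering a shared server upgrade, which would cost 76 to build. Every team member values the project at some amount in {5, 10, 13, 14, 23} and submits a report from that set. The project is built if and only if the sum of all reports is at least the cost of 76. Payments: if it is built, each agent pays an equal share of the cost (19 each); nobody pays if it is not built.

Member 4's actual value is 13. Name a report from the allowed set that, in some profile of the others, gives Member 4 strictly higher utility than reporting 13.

5

Suppose Member 1 reports 23, Member 2 reports 23 and Member 3 reports 23.
Report 13: project built, pays 19, utility 13 - 19 = -6.
Report 5: project not built, utility 0.
So reporting 5 beats truth here (0 > -6).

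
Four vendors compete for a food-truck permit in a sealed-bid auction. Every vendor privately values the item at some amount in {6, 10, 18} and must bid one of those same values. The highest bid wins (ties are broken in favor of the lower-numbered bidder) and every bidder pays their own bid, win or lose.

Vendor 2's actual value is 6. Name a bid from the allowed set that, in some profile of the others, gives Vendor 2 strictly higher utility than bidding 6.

Suppose Vendor 1 bids 6, Vendor 3 bids 6 and Vendor 4 bids 6.
Bid 6: loses but pays 6, utility -6.
Bid 10: wins, pays 10, utility 6 - 10 = -4.
So bidding 10 beats truth here (-4 > -6).

10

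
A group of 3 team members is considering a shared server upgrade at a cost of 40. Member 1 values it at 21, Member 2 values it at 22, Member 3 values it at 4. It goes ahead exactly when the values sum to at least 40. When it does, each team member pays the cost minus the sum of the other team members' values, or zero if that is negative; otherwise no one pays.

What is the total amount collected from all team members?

29

Total value 47 ≥ cost 40, so it is built.
Member 1: others sum to 26; max(0, 40 - 26) = 14.
Member 2: others sum to 25; max(0, 40 - 25) = 15.
Member 3: others sum to 43; max(0, 40 - 43) = 0.
Total collected = 14 + 15 + 0 = 29.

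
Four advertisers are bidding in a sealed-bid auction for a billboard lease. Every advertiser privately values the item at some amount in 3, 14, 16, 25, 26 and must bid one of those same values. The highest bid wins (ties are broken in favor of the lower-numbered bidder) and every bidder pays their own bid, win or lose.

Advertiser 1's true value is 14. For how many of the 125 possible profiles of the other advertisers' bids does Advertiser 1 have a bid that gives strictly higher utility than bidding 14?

118

Others bid (3, 3, 3): truth gives 0; bid 3 gives 11 > 0. Violating.
Others bid (3, 3, 16): truth gives -14; bid 16 gives -2 > -14. Violating.
Others bid (3, 3, 25): truth gives -14; bid 3 gives -3 > -14. Violating.
Others bid (3, 3, 26): truth gives -14; bid 3 gives -3 > -14. Violating.
Others bid (3, 3, 14): truth gives 0; no alternative beats it.
Others bid (3, 14, 3): truth gives 0; no alternative beats it.
(Checking all 125 profiles: 118 have a profitable deviation, 7 do not.)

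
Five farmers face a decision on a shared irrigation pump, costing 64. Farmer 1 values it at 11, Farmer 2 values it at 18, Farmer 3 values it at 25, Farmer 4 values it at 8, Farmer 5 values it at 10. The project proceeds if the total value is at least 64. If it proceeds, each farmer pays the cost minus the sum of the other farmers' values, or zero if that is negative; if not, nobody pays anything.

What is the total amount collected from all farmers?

Total value 72 ≥ cost 64, so it is built.
Farmer 1: others sum to 61; max(0, 64 - 61) = 3.
Farmer 2: others sum to 54; max(0, 64 - 54) = 10.
Farmer 3: others sum to 47; max(0, 64 - 47) = 17.
Farmer 4: others sum to 64; max(0, 64 - 64) = 0.
Farmer 5: others sum to 62; max(0, 64 - 62) = 2.
Total collected = 3 + 10 + 17 + 0 + 2 = 32.

32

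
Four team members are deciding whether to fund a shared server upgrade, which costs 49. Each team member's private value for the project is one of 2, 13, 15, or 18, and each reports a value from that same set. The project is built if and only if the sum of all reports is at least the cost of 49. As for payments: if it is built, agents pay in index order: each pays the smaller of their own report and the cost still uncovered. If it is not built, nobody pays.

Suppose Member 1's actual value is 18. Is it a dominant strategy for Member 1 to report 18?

Consider the case where Member 2 reports 2, Member 3 reports 15 and Member 4 reports 18.
Truthful report 18: project built, pays 18, utility 18 - 18 = 0.
Report 15 instead: project built, pays 15, utility 18 - 15 = 3.
Since 3 > 0, reporting 15 is strictly better here, so truthful reporting is not dominant.

No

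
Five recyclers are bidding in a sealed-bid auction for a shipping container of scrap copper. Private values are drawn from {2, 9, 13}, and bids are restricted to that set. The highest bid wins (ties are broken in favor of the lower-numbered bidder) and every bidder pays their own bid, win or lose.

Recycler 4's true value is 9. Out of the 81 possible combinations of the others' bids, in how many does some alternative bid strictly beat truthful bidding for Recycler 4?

Others bid (2, 2, 2, 13): truth gives -9; bid 2 gives -2 > -9. Violating.
Others bid (2, 2, 9, 2): truth gives -9; bid 2 gives -2 > -9. Violating.
Others bid (2, 2, 9, 9): truth gives -9; bid 2 gives -2 > -9. Violating.
Others bid (2, 2, 9, 13): truth gives -9; bid 2 gives -2 > -9. Violating.
Others bid (2, 2, 2, 2): truth gives 0; no alternative beats it.
Others bid (2, 2, 2, 9): truth gives 0; no alternative beats it.
(Checking all 81 profiles: 79 have a profitable deviation, 2 do not.)

79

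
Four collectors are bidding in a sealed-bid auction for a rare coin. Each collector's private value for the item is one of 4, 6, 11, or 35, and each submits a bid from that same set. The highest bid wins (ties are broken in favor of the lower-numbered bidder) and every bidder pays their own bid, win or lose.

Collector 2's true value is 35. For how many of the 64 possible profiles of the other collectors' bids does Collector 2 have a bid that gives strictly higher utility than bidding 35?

Others bid (4, 4, 4): truth gives 0; bid 6 gives 29 > 0. Violating.
Others bid (4, 4, 6): truth gives 0; bid 6 gives 29 > 0. Violating.
Others bid (4, 4, 11): truth gives 0; bid 11 gives 24 > 0. Violating.
Others bid (4, 6, 4): truth gives 0; bid 6 gives 29 > 0. Violating.
Others bid (4, 4, 35): truth gives 0; no alternative beats it.
Others bid (4, 6, 35): truth gives 0; no alternative beats it.
(Checking all 64 profiles: 34 have a profitable deviation, 30 do not.)

34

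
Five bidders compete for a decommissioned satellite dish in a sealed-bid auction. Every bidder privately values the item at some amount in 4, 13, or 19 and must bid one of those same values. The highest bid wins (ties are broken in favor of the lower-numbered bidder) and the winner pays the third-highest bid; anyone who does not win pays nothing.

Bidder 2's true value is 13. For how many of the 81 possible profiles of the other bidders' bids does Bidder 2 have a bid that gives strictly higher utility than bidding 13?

4

Others bid (4, 4, 4, 19): truth gives 0; bid 19 gives 9 > 0. Violating.
Others bid (4, 4, 19, 4): truth gives 0; bid 19 gives 9 > 0. Violating.
Others bid (4, 19, 4, 4): truth gives 0; bid 19 gives 9 > 0. Violating.
Others bid (13, 4, 4, 4): truth gives 0; bid 19 gives 9 > 0. Violating.
Others bid (4, 4, 4, 4): truth gives 9; no alternative beats it.
Others bid (4, 4, 4, 13): truth gives 9; no alternative beats it.
(Checking all 81 profiles: 4 have a profitable deviation, 77 do not.)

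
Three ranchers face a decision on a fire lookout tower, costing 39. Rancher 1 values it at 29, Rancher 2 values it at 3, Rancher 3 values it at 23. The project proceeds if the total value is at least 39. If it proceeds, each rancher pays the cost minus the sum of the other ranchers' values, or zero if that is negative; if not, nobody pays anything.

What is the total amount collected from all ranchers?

20

Total value 55 ≥ cost 39, so it is built.
Rancher 1: others sum to 26; max(0, 39 - 26) = 13.
Rancher 2: others sum to 52; max(0, 39 - 52) = 0.
Rancher 3: others sum to 32; max(0, 39 - 32) = 7.
Total collected = 13 + 0 + 7 = 20.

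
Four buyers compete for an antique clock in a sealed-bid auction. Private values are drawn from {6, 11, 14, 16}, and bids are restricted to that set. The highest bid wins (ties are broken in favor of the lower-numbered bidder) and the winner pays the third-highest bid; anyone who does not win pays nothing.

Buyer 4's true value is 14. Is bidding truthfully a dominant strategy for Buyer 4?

No

Consider the case where Buyer 1 bids 6, Buyer 2 bids 6 and Buyer 3 bids 14.
Truthful bid 14: loses, pays 0, utility 0.
Bid 16 instead: wins, pays 6, utility 14 - 6 = 8.
Since 8 > 0, bidding 16 is strictly better here, so truthful bidding is not dominant.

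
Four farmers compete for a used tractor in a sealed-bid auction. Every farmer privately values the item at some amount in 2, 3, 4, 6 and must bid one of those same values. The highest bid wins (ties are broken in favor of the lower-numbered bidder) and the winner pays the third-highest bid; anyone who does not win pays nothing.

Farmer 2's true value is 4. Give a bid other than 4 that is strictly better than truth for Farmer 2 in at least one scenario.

Suppose Farmer 1 bids 2, Farmer 3 bids 2 and Farmer 4 bids 6.
Bid 4: loses, pays 0, utility 0.
Bid 6: wins, pays 2, utility 4 - 2 = 2.
So bidding 6 beats truth here (2 > 0).

6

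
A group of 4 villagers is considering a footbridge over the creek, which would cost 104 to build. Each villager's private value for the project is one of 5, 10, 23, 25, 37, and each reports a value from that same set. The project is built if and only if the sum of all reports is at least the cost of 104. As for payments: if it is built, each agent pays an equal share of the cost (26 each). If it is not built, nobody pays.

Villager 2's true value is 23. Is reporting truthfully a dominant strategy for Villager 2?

Consider the case where Villager 1 reports 10, Villager 3 reports 37 and Villager 4 reports 37.
Truthful report 23: project built, pays 26, utility 23 - 26 = -3.
Report 5 instead: project not built, utility 0.
Since 0 > -3, reporting 5 is strictly better here, so truthful reporting is not dominant.

No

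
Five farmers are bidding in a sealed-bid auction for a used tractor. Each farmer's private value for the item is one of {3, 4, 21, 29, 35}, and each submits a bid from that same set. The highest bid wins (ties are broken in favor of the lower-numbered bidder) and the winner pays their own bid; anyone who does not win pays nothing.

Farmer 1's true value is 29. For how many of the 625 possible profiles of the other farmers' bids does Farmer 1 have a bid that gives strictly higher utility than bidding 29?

81

Others bid (3, 3, 3, 3): truth gives 0; bid 3 gives 26 > 0. Violating.
Others bid (3, 3, 3, 4): truth gives 0; bid 4 gives 25 > 0. Violating.
Others bid (3, 3, 3, 21): truth gives 0; bid 21 gives 8 > 0. Violating.
Others bid (3, 3, 4, 3): truth gives 0; bid 4 gives 25 > 0. Violating.
Others bid (3, 3, 3, 29): truth gives 0; no alternative beats it.
Others bid (3, 3, 3, 35): truth gives 0; no alternative beats it.
(Checking all 625 profiles: 81 have a profitable deviation, 544 do not.)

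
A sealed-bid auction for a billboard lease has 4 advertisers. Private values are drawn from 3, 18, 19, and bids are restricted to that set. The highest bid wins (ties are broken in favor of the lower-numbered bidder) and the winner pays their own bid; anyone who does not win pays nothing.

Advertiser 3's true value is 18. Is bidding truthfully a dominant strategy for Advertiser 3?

Yes

Check each profile of the others' bids and compare truth against every alternative bid.
Others bid (3, 3, 3): truth gives 0, best alternative gives 0.
Others bid (3, 3, 18): truth gives 0, best alternative gives 0.
Others bid (3, 3, 19): truth gives 0, best alternative gives 0.
Others bid (3, 18, 3): truth gives 0, best alternative gives 0.
Others bid (3, 18, 18): truth gives 0, best alternative gives 0.
Others bid (3, 18, 19): truth gives 0, best alternative gives 0.
(Remaining 21 profiles checked similarly; truth is weakly best in each.)
In every case the truthful bid is at least as good as any alternative, so it is a dominant strategy.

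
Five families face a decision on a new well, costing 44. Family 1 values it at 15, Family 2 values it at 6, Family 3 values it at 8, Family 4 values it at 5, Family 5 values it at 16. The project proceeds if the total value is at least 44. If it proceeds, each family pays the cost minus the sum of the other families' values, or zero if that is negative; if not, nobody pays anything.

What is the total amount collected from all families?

21

Total value 50 ≥ cost 44, so it is built.
Family 1: others sum to 35; max(0, 44 - 35) = 9.
Family 2: others sum to 44; max(0, 44 - 44) = 0.
Family 3: others sum to 42; max(0, 44 - 42) = 2.
Family 4: others sum to 45; max(0, 44 - 45) = 0.
Family 5: others sum to 34; max(0, 44 - 34) = 10.
Total collected = 9 + 0 + 2 + 0 + 10 = 21.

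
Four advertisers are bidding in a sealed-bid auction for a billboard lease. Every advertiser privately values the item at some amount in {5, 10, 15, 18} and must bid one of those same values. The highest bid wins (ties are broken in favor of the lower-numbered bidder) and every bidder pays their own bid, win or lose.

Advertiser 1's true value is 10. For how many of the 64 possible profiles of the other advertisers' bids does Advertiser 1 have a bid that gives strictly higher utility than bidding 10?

Others bid (5, 5, 5): truth gives 0; bid 5 gives 5 > 0. Violating.
Others bid (5, 5, 15): truth gives -10; bid 5 gives -5 > -10. Violating.
Others bid (5, 5, 18): truth gives -10; bid 5 gives -5 > -10. Violating.
Others bid (5, 10, 15): truth gives -10; bid 5 gives -5 > -10. Violating.
Others bid (5, 5, 10): truth gives 0; no alternative beats it.
Others bid (5, 10, 5): truth gives 0; no alternative beats it.
(Checking all 64 profiles: 57 have a profitable deviation, 7 do not.)

57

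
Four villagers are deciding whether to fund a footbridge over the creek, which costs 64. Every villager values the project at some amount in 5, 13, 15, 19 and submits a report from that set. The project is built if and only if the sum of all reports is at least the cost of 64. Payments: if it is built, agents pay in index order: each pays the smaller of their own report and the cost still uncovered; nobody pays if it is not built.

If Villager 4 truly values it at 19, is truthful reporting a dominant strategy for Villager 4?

Check each profile of the others' reports and compare truth against every alternative report.
Others report (13, 15, 19): truth gives 2, best alternative gives 0.
Others report (13, 19, 15): truth gives 2, best alternative gives 0.
Others report (15, 13, 19): truth gives 2, best alternative gives 0.
Others report (15, 19, 13): truth gives 2, best alternative gives 0.
Others report (19, 13, 15): truth gives 2, best alternative gives 0.
Others report (19, 15, 13): truth gives 2, best alternative gives 0.
(Remaining 58 profiles checked similarly; truth is weakly best in each.)
In every case the truthful report is at least as good as any alternative, so it is a dominant strategy.

Yes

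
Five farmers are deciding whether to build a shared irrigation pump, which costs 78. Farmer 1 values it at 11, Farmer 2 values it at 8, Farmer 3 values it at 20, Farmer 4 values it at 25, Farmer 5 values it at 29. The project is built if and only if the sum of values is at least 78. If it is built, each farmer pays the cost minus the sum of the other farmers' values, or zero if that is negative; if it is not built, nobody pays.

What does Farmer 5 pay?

14

Total value 93 ≥ cost 78, so the project is built.
The other farmers' values sum to 64.
Cost minus that sum is 78 - 64 = 14.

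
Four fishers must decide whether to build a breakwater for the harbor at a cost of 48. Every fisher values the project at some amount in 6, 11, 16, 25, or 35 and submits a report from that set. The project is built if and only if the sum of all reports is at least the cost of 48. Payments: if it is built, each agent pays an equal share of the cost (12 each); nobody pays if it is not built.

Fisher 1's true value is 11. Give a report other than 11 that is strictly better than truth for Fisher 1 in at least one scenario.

Suppose Fisher 2 reports 6, Fisher 3 reports 6 and Fisher 4 reports 25.
Report 11: project built, pays 12, utility 11 - 12 = -1.
Report 6: project not built, utility 0.
So reporting 6 beats truth here (0 > -1).

6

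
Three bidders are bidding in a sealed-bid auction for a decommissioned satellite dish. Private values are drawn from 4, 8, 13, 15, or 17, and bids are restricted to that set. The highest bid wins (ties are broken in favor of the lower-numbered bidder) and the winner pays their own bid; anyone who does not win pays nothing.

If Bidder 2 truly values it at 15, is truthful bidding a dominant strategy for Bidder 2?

No

Consider the case where Bidder 1 bids 4 and Bidder 3 bids 4.
Truthful bid 15: wins, pays 15, utility 15 - 15 = 0.
Bid 8 instead: wins, pays 8, utility 15 - 8 = 7.
Since 7 > 0, bidding 8 is strictly better here, so truthful bidding is not dominant.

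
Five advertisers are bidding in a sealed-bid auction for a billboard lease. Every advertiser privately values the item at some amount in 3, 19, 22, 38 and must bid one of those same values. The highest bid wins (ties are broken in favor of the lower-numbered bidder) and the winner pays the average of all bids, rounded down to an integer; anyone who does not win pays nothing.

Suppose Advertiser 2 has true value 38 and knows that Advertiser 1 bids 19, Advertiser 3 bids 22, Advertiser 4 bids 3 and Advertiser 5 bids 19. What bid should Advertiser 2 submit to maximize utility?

Bid 3: loses, pays 0, utility 0.
Bid 19: loses, pays 0, utility 0.
Bid 22: wins, pays 17, utility 38 - 17 = 21.
Bid 38: wins, pays 20, utility 38 - 20 = 18.
The best choice is 22 with utility 21.

22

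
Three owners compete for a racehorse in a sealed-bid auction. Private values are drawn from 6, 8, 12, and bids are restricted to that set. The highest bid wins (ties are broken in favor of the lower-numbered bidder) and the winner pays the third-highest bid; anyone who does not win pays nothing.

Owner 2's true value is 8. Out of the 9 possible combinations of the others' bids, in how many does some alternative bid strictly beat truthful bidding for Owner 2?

Others bid (6, 12): truth gives 0; bid 12 gives 2 > 0. Violating.
Others bid (8, 6): truth gives 0; bid 12 gives 2 > 0. Violating.
Others bid (6, 6): truth gives 2; no alternative beats it.
Others bid (6, 8): truth gives 2; no alternative beats it.
(Checking all 9 profiles: 2 have a profitable deviation, 7 do not.)

2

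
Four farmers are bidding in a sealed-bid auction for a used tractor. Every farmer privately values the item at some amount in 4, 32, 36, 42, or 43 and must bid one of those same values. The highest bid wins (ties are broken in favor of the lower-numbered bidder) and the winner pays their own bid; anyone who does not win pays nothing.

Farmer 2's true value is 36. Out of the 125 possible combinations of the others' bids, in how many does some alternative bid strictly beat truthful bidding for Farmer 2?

Others bid (4, 4, 4): truth gives 0; bid 32 gives 4 > 0. Violating.
Others bid (4, 4, 32): truth gives 0; bid 32 gives 4 > 0. Violating.
Others bid (4, 32, 4): truth gives 0; bid 32 gives 4 > 0. Violating.
Others bid (4, 32, 32): truth gives 0; bid 32 gives 4 > 0. Violating.
Others bid (4, 4, 36): truth gives 0; no alternative beats it.
Others bid (4, 4, 42): truth gives 0; no alternative beats it.
(Checking all 125 profiles: 4 have a profitable deviation, 121 do not.)

4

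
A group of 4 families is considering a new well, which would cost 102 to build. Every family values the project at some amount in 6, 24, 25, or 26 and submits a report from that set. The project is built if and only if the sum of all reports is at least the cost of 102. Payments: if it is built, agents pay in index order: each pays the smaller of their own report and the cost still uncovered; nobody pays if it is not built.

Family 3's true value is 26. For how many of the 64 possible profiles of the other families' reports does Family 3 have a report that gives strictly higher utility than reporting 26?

4

Others report (25, 26, 26): truth gives 0; report 25 gives 1 > 0. Violating.
Others report (26, 25, 26): truth gives 0; report 25 gives 1 > 0. Violating.
Others report (26, 26, 25): truth gives 0; report 25 gives 1 > 0. Violating.
Others report (26, 26, 26): truth gives 0; report 24 gives 2 > 0. Violating.
Others report (6, 6, 6): truth gives 0; no alternative beats it.
Others report (6, 6, 24): truth gives 0; no alternative beats it.
(Checking all 64 profiles: 4 have a profitable deviation, 60 do not.)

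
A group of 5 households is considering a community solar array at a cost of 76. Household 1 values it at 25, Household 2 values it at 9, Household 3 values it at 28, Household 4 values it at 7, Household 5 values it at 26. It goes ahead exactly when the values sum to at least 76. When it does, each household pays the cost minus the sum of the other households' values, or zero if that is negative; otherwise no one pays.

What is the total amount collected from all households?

22

Total value 95 ≥ cost 76, so it is built.
Household 1: others sum to 70; max(0, 76 - 70) = 6.
Household 2: others sum to 86; max(0, 76 - 86) = 0.
Household 3: others sum to 67; max(0, 76 - 67) = 9.
Household 4: others sum to 88; max(0, 76 - 88) = 0.
Household 5: others sum to 69; max(0, 76 - 69) = 7.
Total collected = 6 + 0 + 9 + 0 + 7 = 22.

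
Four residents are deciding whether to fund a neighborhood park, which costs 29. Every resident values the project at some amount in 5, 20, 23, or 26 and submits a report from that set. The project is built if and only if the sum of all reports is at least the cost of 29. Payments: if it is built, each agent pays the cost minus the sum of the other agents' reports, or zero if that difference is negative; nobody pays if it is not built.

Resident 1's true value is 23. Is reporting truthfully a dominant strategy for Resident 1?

Yes

Check each profile of the others' reports and compare truth against every alternative report.
Others report (5, 5, 20): truth gives 23, best alternative gives 23.
Others report (5, 5, 23): truth gives 23, best alternative gives 23.
Others report (5, 5, 26): truth gives 23, best alternative gives 23.
Others report (5, 20, 5): truth gives 23, best alternative gives 23.
Others report (5, 20, 20): truth gives 23, best alternative gives 23.
Others report (5, 20, 23): truth gives 23, best alternative gives 23.
(Remaining 58 profiles checked similarly; truth is weakly best in each.)
In every case the truthful report is at least as good as any alternative, so it is a dominant strategy.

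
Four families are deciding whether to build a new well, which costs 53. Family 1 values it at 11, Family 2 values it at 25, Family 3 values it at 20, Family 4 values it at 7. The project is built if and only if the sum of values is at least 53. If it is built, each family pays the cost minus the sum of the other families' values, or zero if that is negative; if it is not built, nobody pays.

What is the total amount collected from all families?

26

Total value 63 ≥ cost 53, so it is built.
Family 1: others sum to 52; max(0, 53 - 52) = 1.
Family 2: others sum to 38; max(0, 53 - 38) = 15.
Family 3: others sum to 43; max(0, 53 - 43) = 10.
Family 4: others sum to 56; max(0, 53 - 56) = 0.
Total collected = 1 + 15 + 10 + 0 = 26.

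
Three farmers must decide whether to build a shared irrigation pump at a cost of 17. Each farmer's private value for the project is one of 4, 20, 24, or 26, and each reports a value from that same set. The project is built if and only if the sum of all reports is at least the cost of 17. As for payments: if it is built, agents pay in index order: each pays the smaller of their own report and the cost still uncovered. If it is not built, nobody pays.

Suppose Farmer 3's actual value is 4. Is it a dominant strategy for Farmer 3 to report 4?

Yes

Check each profile of the others' reports and compare truth against every alternative report.
Others report (4, 4): truth gives 0, best alternative gives -5.
Others report (4, 20): truth gives 4, best alternative gives 4.
Others report (4, 24): truth gives 4, best alternative gives 4.
Others report (4, 26): truth gives 4, best alternative gives 4.
Others report (20, 4): truth gives 4, best alternative gives 4.
Others report (20, 20): truth gives 4, best alternative gives 4.
(Remaining 10 profiles checked similarly; truth is weakly best in each.)
In every case the truthful report is at least as good as any alternative, so it is a dominant strategy.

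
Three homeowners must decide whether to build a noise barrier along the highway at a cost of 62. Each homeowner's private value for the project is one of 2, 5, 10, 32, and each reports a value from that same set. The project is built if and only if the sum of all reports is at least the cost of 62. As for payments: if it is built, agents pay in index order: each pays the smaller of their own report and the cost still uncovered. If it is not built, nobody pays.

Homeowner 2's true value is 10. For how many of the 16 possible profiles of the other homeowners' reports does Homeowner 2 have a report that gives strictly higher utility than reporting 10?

Others report (32, 32): truth gives 0; report 2 gives 8 > 0. Violating.
Others report (2, 2): truth gives 0; no alternative beats it.
Others report (2, 5): truth gives 0; no alternative beats it.
(Checking all 16 profiles: 1 has a profitable deviation, 15 do not.)

1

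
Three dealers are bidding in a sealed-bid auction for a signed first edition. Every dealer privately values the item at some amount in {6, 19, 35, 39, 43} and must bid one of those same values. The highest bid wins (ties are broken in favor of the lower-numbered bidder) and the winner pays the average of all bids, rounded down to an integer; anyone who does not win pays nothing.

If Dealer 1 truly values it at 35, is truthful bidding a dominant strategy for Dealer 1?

Consider the case where Dealer 2 bids 6 and Dealer 3 bids 6.
Truthful bid 35: wins, pays 15, utility 35 - 15 = 20.
Bid 6 instead: wins, pays 6, utility 35 - 6 = 29.
Since 29 > 20, bidding 6 is strictly better here, so truthful bidding is not dominant.

No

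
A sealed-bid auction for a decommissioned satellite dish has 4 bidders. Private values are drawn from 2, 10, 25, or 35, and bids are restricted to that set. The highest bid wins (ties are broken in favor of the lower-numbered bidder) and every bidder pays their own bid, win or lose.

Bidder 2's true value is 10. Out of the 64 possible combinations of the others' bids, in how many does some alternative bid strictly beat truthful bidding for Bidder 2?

Others bid (2, 2, 25): truth gives -10; bid 2 gives -2 > -10. Violating.
Others bid (2, 2, 35): truth gives -10; bid 2 gives -2 > -10. Violating.
Others bid (2, 10, 25): truth gives -10; bid 2 gives -2 > -10. Violating.
Others bid (2, 10, 35): truth gives -10; bid 2 gives -2 > -10. Violating.
Others bid (2, 2, 2): truth gives 0; no alternative beats it.
Others bid (2, 2, 10): truth gives 0; no alternative beats it.
(Checking all 64 profiles: 60 have a profitable deviation, 4 do not.)

60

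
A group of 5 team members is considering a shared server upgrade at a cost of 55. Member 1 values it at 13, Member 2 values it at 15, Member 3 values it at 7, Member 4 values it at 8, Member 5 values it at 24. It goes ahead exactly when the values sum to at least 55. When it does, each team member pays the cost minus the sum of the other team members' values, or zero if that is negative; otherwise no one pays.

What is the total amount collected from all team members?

Total value 67 ≥ cost 55, so it is built.
Member 1: others sum to 54; max(0, 55 - 54) = 1.
Member 2: others sum to 52; max(0, 55 - 52) = 3.
Member 3: others sum to 60; max(0, 55 - 60) = 0.
Member 4: others sum to 59; max(0, 55 - 59) = 0.
Member 5: others sum to 43; max(0, 55 - 43) = 12.
Total collected = 1 + 3 + 0 + 0 + 12 = 16.

16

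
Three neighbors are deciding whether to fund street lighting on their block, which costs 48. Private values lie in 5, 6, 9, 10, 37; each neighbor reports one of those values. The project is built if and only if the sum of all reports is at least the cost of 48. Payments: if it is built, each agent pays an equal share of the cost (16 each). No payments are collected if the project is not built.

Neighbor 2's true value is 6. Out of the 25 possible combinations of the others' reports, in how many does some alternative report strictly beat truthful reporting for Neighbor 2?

Others report (5, 37): truth gives -10; report 5 gives 0 > -10. Violating.
Others report (37, 5): truth gives -10; report 5 gives 0 > -10. Violating.
Others report (5, 5): truth gives 0; no alternative beats it.
Others report (5, 6): truth gives 0; no alternative beats it.
(Checking all 25 profiles: 2 have a profitable deviation, 23 do not.)

2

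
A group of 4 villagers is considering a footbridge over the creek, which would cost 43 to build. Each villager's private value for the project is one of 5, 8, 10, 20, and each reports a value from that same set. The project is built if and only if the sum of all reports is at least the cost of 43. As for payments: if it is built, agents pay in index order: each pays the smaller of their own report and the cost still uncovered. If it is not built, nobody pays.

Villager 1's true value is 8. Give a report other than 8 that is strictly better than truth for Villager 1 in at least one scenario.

Suppose Villager 2 reports 5, Villager 3 reports 20 and Villager 4 reports 20.
Report 8: project built, pays 8, utility 8 - 8 = 0.
Report 5: project built, pays 5, utility 8 - 5 = 3.
So reporting 5 beats truth here (3 > 0).

5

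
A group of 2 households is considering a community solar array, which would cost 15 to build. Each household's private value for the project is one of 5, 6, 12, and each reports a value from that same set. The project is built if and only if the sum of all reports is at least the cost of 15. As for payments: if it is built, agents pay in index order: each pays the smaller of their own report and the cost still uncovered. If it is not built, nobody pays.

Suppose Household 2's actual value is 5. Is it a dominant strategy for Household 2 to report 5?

Yes

Check each profile of the others' reports and compare truth against every alternative report.
Others report (12): truth gives 2, best alternative gives 2.
Others report (5): truth gives 0, best alternative gives 0.
Others report (6): truth gives 0, best alternative gives 0.
In every case the truthful report is at least as good as any alternative, so it is a dominant strategy.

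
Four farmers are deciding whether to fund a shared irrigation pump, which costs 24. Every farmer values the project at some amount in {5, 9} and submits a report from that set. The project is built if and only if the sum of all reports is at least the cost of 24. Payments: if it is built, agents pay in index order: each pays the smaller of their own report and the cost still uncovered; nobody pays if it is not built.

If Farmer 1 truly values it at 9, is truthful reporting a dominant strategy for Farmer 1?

No

Consider the case where Farmer 2 reports 5, Farmer 3 reports 5 and Farmer 4 reports 9.
Truthful report 9: project built, pays 9, utility 9 - 9 = 0.
Report 5 instead: project built, pays 5, utility 9 - 5 = 4.
Since 4 > 0, reporting 5 is strictly better here, so truthful reporting is not dominant.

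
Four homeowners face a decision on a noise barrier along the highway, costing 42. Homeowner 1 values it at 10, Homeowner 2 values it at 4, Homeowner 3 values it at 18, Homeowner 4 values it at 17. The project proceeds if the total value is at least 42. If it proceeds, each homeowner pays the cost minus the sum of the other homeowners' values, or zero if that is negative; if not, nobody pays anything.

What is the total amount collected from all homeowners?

24

Total value 49 ≥ cost 42, so it is built.
Homeowner 1: others sum to 39; max(0, 42 - 39) = 3.
Homeowner 2: others sum to 45; max(0, 42 - 45) = 0.
Homeowner 3: others sum to 31; max(0, 42 - 31) = 11.
Homeowner 4: others sum to 32; max(0, 42 - 32) = 10.
Total collected = 3 + 0 + 11 + 10 = 24.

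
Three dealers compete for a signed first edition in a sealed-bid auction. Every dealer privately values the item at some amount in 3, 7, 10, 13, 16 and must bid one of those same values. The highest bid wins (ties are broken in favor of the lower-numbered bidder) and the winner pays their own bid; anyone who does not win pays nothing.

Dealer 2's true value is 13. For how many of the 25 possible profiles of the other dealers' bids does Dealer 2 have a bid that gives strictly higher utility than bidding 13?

Others bid (3, 3): truth gives 0; bid 7 gives 6 > 0. Violating.
Others bid (3, 7): truth gives 0; bid 7 gives 6 > 0. Violating.
Others bid (3, 10): truth gives 0; bid 10 gives 3 > 0. Violating.
Others bid (7, 3): truth gives 0; bid 10 gives 3 > 0. Violating.
Others bid (3, 13): truth gives 0; no alternative beats it.
Others bid (3, 16): truth gives 0; no alternative beats it.
(Checking all 25 profiles: 6 have a profitable deviation, 19 do not.)

6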